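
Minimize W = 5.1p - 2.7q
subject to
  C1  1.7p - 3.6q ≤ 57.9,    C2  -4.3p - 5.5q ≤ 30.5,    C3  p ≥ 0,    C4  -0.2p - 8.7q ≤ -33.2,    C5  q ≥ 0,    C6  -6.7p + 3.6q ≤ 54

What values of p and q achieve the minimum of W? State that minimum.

p = 0, q = 15, minimum W = -40.5

Extreme points and W = 5.1p - 2.7q:
  (20775/517, 4486/1551) → W = 1019151/5170
  (0, 332/87) → W = -1494/145
  (0, 15) → W = -81/2
The feasible region is unbounded (it extends along (36, 17), (36, 67)), but W strictly increases along every unbounded feasible direction, so there is no improving ray and the minimum is attained at a vertex.

The binding constraints are p = 0 and -6.7p + 3.6q = 54.
Solving simultaneously gives p = 0, q = 15.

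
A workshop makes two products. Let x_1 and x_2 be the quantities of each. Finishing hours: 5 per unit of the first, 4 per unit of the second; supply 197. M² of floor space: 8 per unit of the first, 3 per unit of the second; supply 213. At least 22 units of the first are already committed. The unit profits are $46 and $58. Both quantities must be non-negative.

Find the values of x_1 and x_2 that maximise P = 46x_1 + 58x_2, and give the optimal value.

Vertices and P = 46x_1 + 58x_2:
  (213/8, 0) → P = 4899/4
  (22, 0) → P = 1012
  (22, 37/3) → P = 5182/3

x_1 = 22, x_2 = 37/3, maximum P = 5182/3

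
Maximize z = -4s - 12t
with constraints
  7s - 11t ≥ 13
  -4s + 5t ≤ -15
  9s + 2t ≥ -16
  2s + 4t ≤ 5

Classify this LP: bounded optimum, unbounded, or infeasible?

unbounded

From the feasible point (-50/53, -199/53), moving in the direction (2, -9) keeps every constraint satisfied while z increases without bound.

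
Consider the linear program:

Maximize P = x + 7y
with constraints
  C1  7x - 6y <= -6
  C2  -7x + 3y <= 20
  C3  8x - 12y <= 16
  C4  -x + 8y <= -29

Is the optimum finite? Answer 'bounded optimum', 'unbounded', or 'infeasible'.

Extreme points and P = x + 7y:
  (-14/3, -40/9) → P = -322/9
  (-111/25, -209/50) → P = -337/10
  (-24/5, -68/15) → P = -548/15
  (-247/53, -223/53) → P = -1808/53
The feasible region has finitely many vertices and no improving ray; the maximum is -337/10 at (-111/25, -209/50).

bounded optimum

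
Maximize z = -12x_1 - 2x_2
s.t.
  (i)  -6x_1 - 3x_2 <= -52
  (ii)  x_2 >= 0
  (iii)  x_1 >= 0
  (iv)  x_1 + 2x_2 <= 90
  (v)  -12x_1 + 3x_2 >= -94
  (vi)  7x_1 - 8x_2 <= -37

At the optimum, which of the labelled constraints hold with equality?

Feasible corners and z = -12x_1 - 2x_2:
  (0, 52/3) → z = -104/3
  (305/69, 586/69) → z = -4832/69
  (0, 45) → z = -90
  (458/27, 986/27) → z = -7468/27
  (863/75, 1102/75) → z = -2512/15

The maximum is at (0, 52/3). Substituting into each constraint, equality holds for (i) and (iii); the remaining constraints have slack.

(i) and (iii)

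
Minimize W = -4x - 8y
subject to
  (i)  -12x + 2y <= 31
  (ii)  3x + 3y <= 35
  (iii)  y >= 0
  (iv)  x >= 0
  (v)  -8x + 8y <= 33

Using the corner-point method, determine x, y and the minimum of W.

x = 181/48, y = 379/48, minimum W = -313/4

Corner points and W = -4x - 8y:
  (35/3, 0) → W = -140/3
  (181/48, 379/48) → W = -313/4
  (0, 0) → W = 0
  (0, 33/8) → W = -33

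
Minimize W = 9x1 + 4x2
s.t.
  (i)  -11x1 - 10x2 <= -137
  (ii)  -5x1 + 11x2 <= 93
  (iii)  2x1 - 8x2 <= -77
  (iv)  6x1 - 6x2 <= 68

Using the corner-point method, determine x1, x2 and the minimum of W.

x1 = 103/18, x2 = 199/18, minimum W = 1723/18

Vertices and W = 9x1 + 4x2:
  (103/18, 199/18) → W = 1723/18
  (653/18, 449/18) → W = 7673/18
  (503/18, 299/18) → W = 5723/18

At the optimal vertex, -5x1 + 11x2 = 93 and 2x1 - 8x2 = -77.
Solving simultaneously gives x1 = 103/18, x2 = 199/18.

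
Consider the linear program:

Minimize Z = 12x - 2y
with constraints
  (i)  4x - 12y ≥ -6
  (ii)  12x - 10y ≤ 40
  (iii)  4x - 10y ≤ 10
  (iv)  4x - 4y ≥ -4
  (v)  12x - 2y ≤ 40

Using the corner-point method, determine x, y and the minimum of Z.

Corner points and Z = 12x - 2y:
  (-3/4, 1/4) → Z = -19/2
  (123/34, 29/17) → Z = 40
  (-10/3, -7/3) → Z = -106/3
  (95/28, 5/14) → Z = 40

x = -10/3, y = -7/3, minimum Z = -106/3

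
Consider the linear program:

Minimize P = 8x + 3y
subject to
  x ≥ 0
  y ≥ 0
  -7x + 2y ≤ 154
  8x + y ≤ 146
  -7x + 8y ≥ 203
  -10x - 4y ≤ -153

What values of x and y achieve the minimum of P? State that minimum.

x = 0, y = 153/4, minimum P = 459/4

Vertices and P = 8x + 3y:
  (0, 77) → P = 231
  (0, 153/4) → P = 459/4
  (6, 98) → P = 342
  (965/71, 2646/71) → P = 15658/71
  (103/27, 3101/108) → P = 12599/108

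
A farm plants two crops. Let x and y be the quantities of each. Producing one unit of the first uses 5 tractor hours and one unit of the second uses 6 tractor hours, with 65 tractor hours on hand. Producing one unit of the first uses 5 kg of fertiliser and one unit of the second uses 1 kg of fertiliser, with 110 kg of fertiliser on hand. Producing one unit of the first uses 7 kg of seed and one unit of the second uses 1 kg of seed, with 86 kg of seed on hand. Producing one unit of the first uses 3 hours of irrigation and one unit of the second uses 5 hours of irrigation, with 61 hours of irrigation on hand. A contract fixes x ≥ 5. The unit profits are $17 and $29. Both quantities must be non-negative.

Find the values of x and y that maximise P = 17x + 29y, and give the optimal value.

x = 5, y = 20/3, maximum P = 835/3

Corner points and P = 17x + 29y:
  (86/7, 0) → P = 1462/7
  (5, 0) → P = 85
  (451/37, 25/37) → P = 8392/37
  (5, 20/3) → P = 835/3

The binding constraints are 5x + 6y = 65 and x = 5.
Solving simultaneously gives x = 5, y = 20/3.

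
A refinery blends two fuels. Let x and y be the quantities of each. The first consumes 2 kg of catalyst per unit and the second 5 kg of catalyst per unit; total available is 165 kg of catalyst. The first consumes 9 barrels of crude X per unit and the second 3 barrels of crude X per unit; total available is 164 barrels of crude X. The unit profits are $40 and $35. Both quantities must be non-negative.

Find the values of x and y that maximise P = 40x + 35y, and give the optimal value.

x = 25/3, y = 89/3, maximum P = 4115/3

Feasible corners and P = 40x + 35y:
  (0, 0) → P = 0
  (0, 33) → P = 1155
  (164/9, 0) → P = 6560/9
  (25/3, 89/3) → P = 4115/3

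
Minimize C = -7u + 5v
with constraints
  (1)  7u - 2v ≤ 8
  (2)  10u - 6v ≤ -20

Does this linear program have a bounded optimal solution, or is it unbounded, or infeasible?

From the feasible point (4, 10), moving in the direction (-6, -10) keeps every constraint satisfied while C decreases without bound.

unbounded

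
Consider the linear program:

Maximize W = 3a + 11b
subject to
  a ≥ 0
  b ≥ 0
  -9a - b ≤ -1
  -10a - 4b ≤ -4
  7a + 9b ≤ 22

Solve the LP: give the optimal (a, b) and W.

a = 0, b = 22/9, maximum W = 242/9

Corner points and W = 3a + 11b:
  (0, 1) → W = 11
  (0, 22/9) → W = 242/9
  (2/5, 0) → W = 6/5
  (22/7, 0) → W = 66/7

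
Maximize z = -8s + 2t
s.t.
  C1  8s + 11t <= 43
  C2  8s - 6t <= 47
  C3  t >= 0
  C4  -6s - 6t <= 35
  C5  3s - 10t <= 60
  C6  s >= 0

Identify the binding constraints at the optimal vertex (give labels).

Feasible corners and z = -8s + 2t:
  (43/8, 0) → z = -43
  (0, 43/11) → z = 86/11
  (0, 0) → z = 0

The maximum is at (0, 43/11). Substituting into each constraint, equality holds for C1 and C6; the remaining constraints have slack.

C1 and C6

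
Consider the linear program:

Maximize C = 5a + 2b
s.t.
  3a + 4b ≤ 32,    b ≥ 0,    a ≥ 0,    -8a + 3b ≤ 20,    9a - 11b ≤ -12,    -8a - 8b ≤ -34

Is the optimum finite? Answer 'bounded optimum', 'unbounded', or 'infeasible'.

bounded optimum

Feasible corners and C = 5a + 2b:
  (16/41, 316/41) → C = 712/41
  (304/69, 108/23) → C = 2168/69
  (0, 20/3) → C = 40/3
  (0, 17/4) → C = 17/2
  (139/80, 201/80) → C = 1097/80
The feasible region has finitely many vertices and no improving ray; the maximum is 2168/69 at (304/69, 108/23).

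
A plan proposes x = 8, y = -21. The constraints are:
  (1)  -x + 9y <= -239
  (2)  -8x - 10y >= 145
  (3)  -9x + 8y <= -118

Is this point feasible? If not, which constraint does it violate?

not feasible — violates (1)

Constraint (1): -x + 9y = -197, which is not ≤ -239. All other constraints are satisfied.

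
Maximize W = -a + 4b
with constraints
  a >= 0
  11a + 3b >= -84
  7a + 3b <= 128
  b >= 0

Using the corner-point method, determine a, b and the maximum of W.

Feasible corners and W = -a + 4b:
  (0, 128/3) → W = 512/3
  (0, 0) → W = 0
  (128/7, 0) → W = -128/7

The binding constraints are a = 0 and 7a + 3b = 128.
Solving simultaneously gives a = 0, b = 128/3.

a = 0, b = 128/3, maximum W = 512/3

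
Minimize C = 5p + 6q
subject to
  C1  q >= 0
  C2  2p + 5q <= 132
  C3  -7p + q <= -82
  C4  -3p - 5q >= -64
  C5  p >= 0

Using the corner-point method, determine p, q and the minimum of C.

Extreme points and C = 5p + 6q:
  (82/7, 0) → C = 410/7
  (64/3, 0) → C = 320/3
  (237/19, 101/19) → C = 1791/19

At the optimal vertex, q = 0 and -7p + q = -82.
Solving simultaneously gives p = 82/7, q = 0.

p = 82/7, q = 0, minimum C = 410/7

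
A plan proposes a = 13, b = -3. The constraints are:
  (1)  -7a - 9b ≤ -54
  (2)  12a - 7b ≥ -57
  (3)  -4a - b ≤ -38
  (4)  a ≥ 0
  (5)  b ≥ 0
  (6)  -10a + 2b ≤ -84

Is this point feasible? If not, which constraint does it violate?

not feasible — violates (5)

Constraint (5): b = -3, which is not ≥ 0. All other constraints are satisfied.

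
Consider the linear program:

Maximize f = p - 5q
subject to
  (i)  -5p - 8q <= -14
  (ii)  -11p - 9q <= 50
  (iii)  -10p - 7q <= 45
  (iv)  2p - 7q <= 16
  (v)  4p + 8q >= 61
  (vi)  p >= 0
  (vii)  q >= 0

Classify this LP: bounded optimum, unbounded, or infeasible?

Vertices and f = p - 5q:
  (555/44, 29/22) → f = 265/44
  (0, 61/8) → f = -305/8
The feasible region has finitely many vertices and no improving ray; the maximum is 265/44 at (555/44, 29/22).

bounded optimum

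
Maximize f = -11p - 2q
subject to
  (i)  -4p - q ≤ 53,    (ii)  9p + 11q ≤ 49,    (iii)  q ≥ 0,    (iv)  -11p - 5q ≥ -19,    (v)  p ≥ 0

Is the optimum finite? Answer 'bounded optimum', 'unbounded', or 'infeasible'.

Vertices and f = -11p - 2q:
  (19/11, 0) → f = -19
  (0, 0) → f = 0
  (0, 19/5) → f = -38/5
The feasible region has finitely many vertices and no improving ray; the maximum is 0 at (0, 0).

bounded optimum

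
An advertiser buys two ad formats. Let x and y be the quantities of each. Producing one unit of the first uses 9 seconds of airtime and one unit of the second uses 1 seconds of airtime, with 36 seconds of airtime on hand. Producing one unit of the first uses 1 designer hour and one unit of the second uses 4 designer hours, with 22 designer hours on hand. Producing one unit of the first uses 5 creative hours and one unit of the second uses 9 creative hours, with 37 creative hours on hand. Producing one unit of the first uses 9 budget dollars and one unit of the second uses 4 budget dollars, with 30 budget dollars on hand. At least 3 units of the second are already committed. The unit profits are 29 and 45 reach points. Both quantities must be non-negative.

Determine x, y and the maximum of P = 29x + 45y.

x = 2, y = 3, maximum P = 193

Extreme points and P = 29x + 45y:
  (0, 37/9) → P = 185
  (0, 3) → P = 135
  (2, 3) → P = 193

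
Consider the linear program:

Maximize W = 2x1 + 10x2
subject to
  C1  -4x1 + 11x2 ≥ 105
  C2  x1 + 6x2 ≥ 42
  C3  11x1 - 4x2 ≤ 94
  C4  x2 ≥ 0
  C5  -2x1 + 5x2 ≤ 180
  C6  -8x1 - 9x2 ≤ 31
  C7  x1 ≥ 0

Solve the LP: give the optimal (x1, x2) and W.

Vertices and W = 2x1 + 10x2:
  (1454/105, 1531/105) → W = 18218/105
  (0, 105/11) → W = 1050/11
  (1190/47, 2168/47) → W = 24060/47
  (0, 36) → W = 360

At the optimal vertex, 11x1 - 4x2 = 94 and -2x1 + 5x2 = 180.
Solving simultaneously gives x1 = 1190/47, x2 = 2168/47.

x1 = 1190/47, x2 = 2168/47, maximum W = 24060/47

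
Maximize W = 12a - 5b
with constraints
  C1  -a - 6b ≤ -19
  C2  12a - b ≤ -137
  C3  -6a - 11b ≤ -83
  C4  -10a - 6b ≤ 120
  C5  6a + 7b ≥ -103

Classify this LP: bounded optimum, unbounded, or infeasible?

bounded optimum

Feasible corners and W = 12a - 5b:
  (-712/69, 303/23) → W = -4363/23
  (-909/37, 775/37) → W = -14783/37
The feasible region has finitely many vertices and no improving ray; the maximum is -4363/23 at (-712/69, 303/23).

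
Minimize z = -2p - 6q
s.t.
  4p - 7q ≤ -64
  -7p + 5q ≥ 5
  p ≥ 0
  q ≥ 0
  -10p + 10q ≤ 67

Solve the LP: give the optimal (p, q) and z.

p = 57/4, q = 419/20, minimum z = -771/5

Vertices and z = -2p - 6q:
  (285/29, 428/29) → z = -3138/29
  (57/10, 62/5) → z = -429/5
  (57/4, 419/20) → z = -771/5

The optimum lies where -7p + 5q = 5 and -10p + 10q = 67.
Solving simultaneously gives p = 57/4, q = 419/20.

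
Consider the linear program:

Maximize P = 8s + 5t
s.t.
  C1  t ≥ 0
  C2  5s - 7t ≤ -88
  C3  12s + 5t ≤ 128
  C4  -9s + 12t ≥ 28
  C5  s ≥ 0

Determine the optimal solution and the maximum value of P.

Vertices and P = 8s + 5t:
  (456/109, 1696/109) → P = 12128/109
  (0, 88/7) → P = 440/7
  (0, 128/5) → P = 128

The optimum lies where 12s + 5t = 128 and s = 0.
Solving simultaneously gives s = 0, t = 128/5.

s = 0, t = 128/5, maximum P = 128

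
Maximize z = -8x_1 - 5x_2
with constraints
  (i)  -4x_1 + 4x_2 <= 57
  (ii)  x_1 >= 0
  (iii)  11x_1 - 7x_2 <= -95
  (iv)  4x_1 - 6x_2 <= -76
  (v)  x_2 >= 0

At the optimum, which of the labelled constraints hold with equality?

(ii) and (iii)

Corner points and z = -8x_1 - 5x_2:
  (0, 57/4) → z = -285/4
  (19/16, 247/16) → z = -1387/16
  (0, 95/7) → z = -475/7

The maximum is at (0, 95/7). Substituting into each constraint, equality holds for (ii) and (iii); the remaining constraints have slack.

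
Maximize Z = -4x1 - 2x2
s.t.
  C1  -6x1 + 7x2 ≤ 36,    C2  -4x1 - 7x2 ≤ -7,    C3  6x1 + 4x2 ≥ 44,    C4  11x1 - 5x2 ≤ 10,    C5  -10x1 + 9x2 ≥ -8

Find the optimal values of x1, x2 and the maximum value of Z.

x1 = 82/33, x2 = 80/11, maximum Z = -808/33

Corner points and Z = -4x1 - 2x2:
  (82/33, 80/11) → Z = -808/33
  (250/47, 456/47) → Z = -1912/47
  (130/37, 212/37) → Z = -944/37

The optimum lies where -6x1 + 7x2 = 36 and 6x1 + 4x2 = 44.
Solving simultaneously gives x1 = 82/33, x2 = 80/11.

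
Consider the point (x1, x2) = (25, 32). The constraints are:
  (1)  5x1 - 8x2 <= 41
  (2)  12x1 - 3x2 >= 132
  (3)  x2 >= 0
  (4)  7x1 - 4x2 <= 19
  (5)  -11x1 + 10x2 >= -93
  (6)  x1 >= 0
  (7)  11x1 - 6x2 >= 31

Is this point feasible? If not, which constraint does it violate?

Constraint (4): 7x1 - 4x2 = 47, which is not ≤ 19. All other constraints are satisfied.

not feasible — violates (4)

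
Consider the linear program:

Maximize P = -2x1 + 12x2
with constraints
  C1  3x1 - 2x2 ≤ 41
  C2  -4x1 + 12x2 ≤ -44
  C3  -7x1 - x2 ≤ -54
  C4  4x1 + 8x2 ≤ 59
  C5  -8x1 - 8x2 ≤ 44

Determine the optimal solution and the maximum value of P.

Vertices and P = -2x1 + 12x2:
  (149/17, -125/17) → P = -1798/17
  (223/16, 13/32) → P = -23
  (173/22, -23/22) → P = -311/11
  (53/4, 3/4) → P = -35/2

The optimum lies where -4x1 + 12x2 = -44 and 4x1 + 8x2 = 59.
Solving simultaneously gives x1 = 53/4, x2 = 3/4.

x1 = 53/4, x2 = 3/4, maximum P = -35/2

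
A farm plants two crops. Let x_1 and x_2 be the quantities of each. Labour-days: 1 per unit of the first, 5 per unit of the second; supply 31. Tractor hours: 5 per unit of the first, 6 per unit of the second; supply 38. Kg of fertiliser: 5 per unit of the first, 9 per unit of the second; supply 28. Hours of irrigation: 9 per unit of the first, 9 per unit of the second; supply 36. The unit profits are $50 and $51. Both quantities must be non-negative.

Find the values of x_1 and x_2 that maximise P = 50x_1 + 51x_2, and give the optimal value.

Feasible corners and P = 50x_1 + 51x_2:
  (0, 0) → P = 0
  (0, 28/9) → P = 476/3
  (4, 0) → P = 200
  (2, 2) → P = 202

x_1 = 2, x_2 = 2, maximum P = 202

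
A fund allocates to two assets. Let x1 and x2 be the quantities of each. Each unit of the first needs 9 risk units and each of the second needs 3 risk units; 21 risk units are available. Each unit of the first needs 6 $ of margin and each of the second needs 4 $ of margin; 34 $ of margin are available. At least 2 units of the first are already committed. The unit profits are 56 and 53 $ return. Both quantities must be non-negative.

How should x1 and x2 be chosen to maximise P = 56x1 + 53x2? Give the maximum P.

Extreme points and P = 56x1 + 53x2:
  (7/3, 0) → P = 392/3
  (2, 0) → P = 112
  (2, 1) → P = 165

x1 = 2, x2 = 1, maximum P = 165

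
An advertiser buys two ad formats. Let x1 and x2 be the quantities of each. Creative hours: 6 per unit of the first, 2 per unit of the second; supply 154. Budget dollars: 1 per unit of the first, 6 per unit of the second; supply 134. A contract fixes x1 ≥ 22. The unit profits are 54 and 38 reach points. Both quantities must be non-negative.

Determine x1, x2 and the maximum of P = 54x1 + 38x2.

x1 = 22, x2 = 11, maximum P = 1606

Vertices and P = 54x1 + 38x2:
  (77/3, 0) → P = 1386
  (22, 0) → P = 1188
  (22, 11) → P = 1606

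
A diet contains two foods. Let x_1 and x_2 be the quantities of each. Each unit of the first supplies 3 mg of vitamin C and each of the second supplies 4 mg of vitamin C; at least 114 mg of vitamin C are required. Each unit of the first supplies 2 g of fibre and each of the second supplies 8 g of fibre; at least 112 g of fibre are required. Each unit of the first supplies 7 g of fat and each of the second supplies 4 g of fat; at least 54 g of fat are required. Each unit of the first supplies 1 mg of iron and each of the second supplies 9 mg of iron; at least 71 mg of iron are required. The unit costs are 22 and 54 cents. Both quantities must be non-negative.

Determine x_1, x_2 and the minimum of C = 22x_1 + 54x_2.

Extreme points and C = 22x_1 + 54x_2:
  (0, 57/2) → C = 1539
  (71, 0) → C = 1562
  (29, 27/4) → C = 2005/2
  (44, 3) → C = 1130
The feasible region is unbounded (it extends along (0, 1), (1, 0)), but C strictly increases along every unbounded feasible direction, so there is no improving ray and the minimum is attained at a vertex.

x_1 = 29, x_2 = 27/4, minimum C = 2005/2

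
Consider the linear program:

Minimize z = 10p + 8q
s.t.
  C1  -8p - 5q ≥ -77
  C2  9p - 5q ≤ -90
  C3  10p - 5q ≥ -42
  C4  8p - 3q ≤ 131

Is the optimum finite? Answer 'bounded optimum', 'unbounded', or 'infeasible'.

infeasible

The boundaries -8p - 5q = -77 and 9p - 5q = -90 meet at (-13/17, 1413/85), but that point violates 10p - 5q ≥ -42. Every candidate vertex is excluded by some other constraint, so the feasible region is empty.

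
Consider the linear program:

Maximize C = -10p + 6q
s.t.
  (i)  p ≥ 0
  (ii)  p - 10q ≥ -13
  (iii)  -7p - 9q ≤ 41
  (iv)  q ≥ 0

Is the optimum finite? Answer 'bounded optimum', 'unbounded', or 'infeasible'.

bounded optimum

Feasible corners and C = -10p + 6q:
  (0, 13/10) → C = 39/5
  (0, 0) → C = 0
The feasible region has finitely many vertices and no improving ray; the maximum is 39/5 at (0, 13/10).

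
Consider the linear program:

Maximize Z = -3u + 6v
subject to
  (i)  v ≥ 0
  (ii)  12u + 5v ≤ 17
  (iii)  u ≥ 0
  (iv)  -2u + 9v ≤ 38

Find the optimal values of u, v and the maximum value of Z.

Feasible corners and Z = -3u + 6v:
  (17/12, 0) → Z = -17/4
  (0, 0) → Z = 0
  (0, 17/5) → Z = 102/5

The optimum lies where 12u + 5v = 17 and u = 0.
Solving simultaneously gives u = 0, v = 17/5.

u = 0, v = 17/5, maximum Z = 102/5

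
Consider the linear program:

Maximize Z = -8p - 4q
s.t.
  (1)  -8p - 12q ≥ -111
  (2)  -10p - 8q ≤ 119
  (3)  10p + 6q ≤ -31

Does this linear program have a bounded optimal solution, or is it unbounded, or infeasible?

bounded optimum

Extreme points and Z = -8p - 4q:
  (-579/14, 1031/28) → Z = 1285/7
  (-173/12, 679/36) → Z = 359/9
  (233/10, -44) → Z = -52/5
The feasible region has finitely many vertices and no improving ray; the maximum is 1285/7 at (-579/14, 1031/28).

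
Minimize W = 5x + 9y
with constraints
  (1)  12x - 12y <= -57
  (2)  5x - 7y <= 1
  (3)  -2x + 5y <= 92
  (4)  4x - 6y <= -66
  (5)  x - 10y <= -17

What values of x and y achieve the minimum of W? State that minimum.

x = -167/3, y = -58/15, minimum W = -4697/15

The optimum lies where -2x + 5y = 92 and x - 10y = -17.
Solving simultaneously gives x = -167/3, y = -58/15.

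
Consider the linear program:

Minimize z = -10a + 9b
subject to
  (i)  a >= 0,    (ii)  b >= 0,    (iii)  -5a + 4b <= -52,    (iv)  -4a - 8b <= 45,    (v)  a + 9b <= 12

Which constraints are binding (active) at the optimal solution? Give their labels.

Corner points and z = -10a + 9b:
  (52/5, 0) → z = -104
  (12, 0) → z = -120
  (516/49, 8/49) → z = -5088/49

The minimum is at (12, 0). Substituting into each constraint, equality holds for (ii) and (v); the remaining constraints have slack.

(ii) and (v)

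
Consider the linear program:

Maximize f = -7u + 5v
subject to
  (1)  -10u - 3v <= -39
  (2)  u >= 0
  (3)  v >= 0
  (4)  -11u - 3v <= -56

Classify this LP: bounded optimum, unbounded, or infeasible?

From the feasible point (0, 56/3), moving in the direction (0, 1) keeps every constraint satisfied while f increases without bound.

unbounded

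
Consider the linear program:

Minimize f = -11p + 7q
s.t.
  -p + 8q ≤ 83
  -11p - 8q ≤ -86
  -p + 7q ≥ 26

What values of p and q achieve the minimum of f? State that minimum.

p = 373, q = 57, minimum f = -3704

Feasible corners and f = -11p + 7q:
  (1/4, 333/32) → f = 2243/32
  (373, 57) → f = -3704
  (394/85, 372/85) → f = -346/17

The binding constraints are -p + 8q = 83 and -p + 7q = 26.
Solving simultaneously gives p = 373, q = 57.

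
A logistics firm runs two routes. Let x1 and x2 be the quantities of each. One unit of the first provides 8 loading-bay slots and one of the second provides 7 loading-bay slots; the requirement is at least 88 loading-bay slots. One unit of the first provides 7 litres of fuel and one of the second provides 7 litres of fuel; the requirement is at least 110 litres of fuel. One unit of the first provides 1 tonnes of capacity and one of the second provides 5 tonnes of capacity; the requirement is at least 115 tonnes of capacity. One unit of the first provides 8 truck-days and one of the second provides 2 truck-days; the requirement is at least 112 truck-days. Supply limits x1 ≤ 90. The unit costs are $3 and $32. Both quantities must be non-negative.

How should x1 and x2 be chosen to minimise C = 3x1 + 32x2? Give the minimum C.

Feasible corners and C = 3x1 + 32x2:
  (0, 56) → C = 1792
  (165/19, 404/19) → C = 13423/19
  (90, 5) → C = 430
The feasible region is unbounded (it extends along (0, 1)), but C strictly increases along every unbounded feasible direction, so there is no improving ray and the minimum is attained at a vertex.

The binding constraints are x1 + 5x2 = 115 and x1 = 90.
Solving simultaneously gives x1 = 90, x2 = 5.

x1 = 90, x2 = 5, minimum C = 430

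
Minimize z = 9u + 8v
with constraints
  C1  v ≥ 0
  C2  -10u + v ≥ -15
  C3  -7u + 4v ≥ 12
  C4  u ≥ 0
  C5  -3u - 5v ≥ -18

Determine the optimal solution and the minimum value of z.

u = 0, v = 3, minimum z = 24

Vertices and z = 9u + 8v:
  (0, 3) → z = 24
  (12/47, 162/47) → z = 1404/47
  (0, 18/5) → z = 144/5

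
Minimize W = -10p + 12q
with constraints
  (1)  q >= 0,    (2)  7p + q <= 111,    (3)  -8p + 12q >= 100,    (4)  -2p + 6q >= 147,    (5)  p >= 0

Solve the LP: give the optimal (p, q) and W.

Corner points and W = -10p + 12q:
  (519/44, 1251/44) → W = 4911/22
  (0, 111) → W = 1332
  (0, 49/2) → W = 294

p = 519/44, q = 1251/44, minimum W = 4911/22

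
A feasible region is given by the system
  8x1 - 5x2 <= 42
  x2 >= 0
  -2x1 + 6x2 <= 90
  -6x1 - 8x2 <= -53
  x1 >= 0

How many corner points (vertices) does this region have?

Intersecting each pair of boundary lines and keeping only the points that satisfy every inequality leaves:
  (351/19, 402/19)
  (601/94, 86/47)
  (0, 15)
  (0, 53/8)

4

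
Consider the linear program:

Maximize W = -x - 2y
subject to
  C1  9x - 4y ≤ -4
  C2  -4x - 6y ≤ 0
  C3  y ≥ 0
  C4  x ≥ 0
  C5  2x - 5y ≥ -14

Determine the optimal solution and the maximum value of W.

The binding constraints are 9x - 4y = -4 and x = 0.
Solving simultaneously gives x = 0, y = 1.

x = 0, y = 1, maximum W = -2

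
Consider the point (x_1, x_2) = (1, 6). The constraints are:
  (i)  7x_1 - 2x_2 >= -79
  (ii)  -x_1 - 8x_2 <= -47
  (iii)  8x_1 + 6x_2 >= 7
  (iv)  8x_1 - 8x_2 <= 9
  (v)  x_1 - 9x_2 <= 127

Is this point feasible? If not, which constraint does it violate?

feasible

(i): -5 ≥ -79 ✓
(ii): -49 ≤ -47 ✓
(iii): 44 ≥ 7 ✓
(iv): -40 ≤ 9 ✓
(v): -53 ≤ 127 ✓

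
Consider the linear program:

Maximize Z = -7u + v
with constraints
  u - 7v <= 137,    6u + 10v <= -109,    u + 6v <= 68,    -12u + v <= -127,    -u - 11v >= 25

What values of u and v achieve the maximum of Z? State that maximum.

u = 129/14, v = -115/7, maximum Z = -1133/14

Vertices and Z = -7u + v:
  (607/52, -931/52) → Z = -1295/13
  (752/83, -1517/83) → Z = -6781/83
  (129/14, -115/7) → Z = -1133/14

The binding constraints are 6u + 10v = -109 and -12u + v = -127.
Solving simultaneously gives u = 129/14, v = -115/7.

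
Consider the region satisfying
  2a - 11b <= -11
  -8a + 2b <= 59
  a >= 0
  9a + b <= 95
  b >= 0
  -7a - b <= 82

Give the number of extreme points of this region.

4

Intersecting each pair of boundary lines and keeping only the points that satisfy every inequality leaves:
  (0, 1)
  (1034/101, 289/101)
  (0, 59/2)
  (131/26, 1291/26)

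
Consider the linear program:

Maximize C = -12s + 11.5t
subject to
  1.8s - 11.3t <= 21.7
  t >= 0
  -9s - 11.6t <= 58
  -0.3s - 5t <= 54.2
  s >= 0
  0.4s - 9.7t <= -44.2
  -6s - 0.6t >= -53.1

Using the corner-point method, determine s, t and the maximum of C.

Extreme points and C = -12s + 11.5t:
  (0, 442/97) → C = 5083/97
  (0, 177/2) → C = 4071/4
  (16285/1948, 2387/487) → C = -42809/974

s = 0, t = 88.5, maximum C = 1017.75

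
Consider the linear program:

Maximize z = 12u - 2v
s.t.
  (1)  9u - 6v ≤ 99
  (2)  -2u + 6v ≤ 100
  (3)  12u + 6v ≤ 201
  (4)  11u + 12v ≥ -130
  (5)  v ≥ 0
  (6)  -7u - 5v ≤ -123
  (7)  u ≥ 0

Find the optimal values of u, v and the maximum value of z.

Extreme points and z = 12u - 2v:
  (100/7, 69/14) → z = 1131/7
  (411/29, 138/29) → z = 4656/29
  (101/14, 267/14) → z = 339/7
  (119/26, 473/26) → z = 241/13

At the optimal vertex, 9u - 6v = 99 and 12u + 6v = 201.
Solving simultaneously gives u = 100/7, v = 69/14.

u = 100/7, v = 69/14, maximum z = 1131/7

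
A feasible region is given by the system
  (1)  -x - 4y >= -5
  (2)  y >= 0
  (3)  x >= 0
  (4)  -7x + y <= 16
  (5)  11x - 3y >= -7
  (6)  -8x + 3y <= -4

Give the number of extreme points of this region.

Of the 15 pairwise boundary intersections, those satisfying every inequality are:
  (5, 0)
  (31/35, 36/35)
  (1/2, 0)

3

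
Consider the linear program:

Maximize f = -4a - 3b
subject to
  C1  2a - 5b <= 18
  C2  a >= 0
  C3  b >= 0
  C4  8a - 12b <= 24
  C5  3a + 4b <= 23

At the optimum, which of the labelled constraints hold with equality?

Corner points and f = -4a - 3b:
  (0, 0) → f = 0
  (0, 23/4) → f = -69/4
  (3, 0) → f = -12
  (93/17, 28/17) → f = -456/17

The maximum is at (0, 0). Substituting into each constraint, equality holds for C2 and C3; the remaining constraints have slack.

C2 and C3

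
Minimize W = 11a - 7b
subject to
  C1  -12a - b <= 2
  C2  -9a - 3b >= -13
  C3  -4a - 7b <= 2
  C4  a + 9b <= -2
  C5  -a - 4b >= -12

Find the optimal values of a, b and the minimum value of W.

Feasible corners and W = 11a - 7b:
  (97/51, -70/51) → W = 519/17
  (41/26, -31/78) → W = 785/39
  (-4/29, -6/29) → W = -2/29

The binding constraints are -4a - 7b = 2 and a + 9b = -2.
Solving simultaneously gives a = -4/29, b = -6/29.

a = -4/29, b = -6/29, minimum W = -2/29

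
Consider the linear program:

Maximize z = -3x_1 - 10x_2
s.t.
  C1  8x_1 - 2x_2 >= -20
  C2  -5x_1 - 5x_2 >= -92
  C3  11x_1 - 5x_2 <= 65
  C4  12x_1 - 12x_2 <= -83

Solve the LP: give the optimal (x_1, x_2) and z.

x_1 = -37/36, x_2 = 53/9, maximum z = -2009/36

Vertices and z = -3x_1 - 10x_2:
  (42/25, 418/25) → z = -4306/25
  (-37/36, 53/9) → z = -2009/36
  (689/120, 1519/120) → z = -17257/120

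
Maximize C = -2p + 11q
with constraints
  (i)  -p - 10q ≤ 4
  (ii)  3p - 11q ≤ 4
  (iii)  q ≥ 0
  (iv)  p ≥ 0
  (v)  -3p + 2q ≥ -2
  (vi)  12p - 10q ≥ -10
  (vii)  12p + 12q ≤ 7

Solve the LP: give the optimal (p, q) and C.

p = 0, q = 7/12, maximum C = 77/12

Extreme points and C = -2p + 11q:
  (0, 0) → C = 0
  (7/12, 0) → C = -7/6
  (0, 7/12) → C = 77/12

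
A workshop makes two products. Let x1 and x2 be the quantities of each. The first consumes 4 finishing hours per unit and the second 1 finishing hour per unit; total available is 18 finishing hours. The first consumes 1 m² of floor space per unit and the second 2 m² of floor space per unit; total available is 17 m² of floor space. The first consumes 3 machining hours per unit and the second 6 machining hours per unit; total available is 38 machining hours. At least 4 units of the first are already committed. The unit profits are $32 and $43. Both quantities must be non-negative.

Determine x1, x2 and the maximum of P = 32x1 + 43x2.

Feasible corners and P = 32x1 + 43x2:
  (9/2, 0) → P = 144
  (4, 0) → P = 128
  (4, 2) → P = 214

The optimum lies where 4x1 + x2 = 18 and x1 = 4.
Solving simultaneously gives x1 = 4, x2 = 2.

x1 = 4, x2 = 2, maximum P = 214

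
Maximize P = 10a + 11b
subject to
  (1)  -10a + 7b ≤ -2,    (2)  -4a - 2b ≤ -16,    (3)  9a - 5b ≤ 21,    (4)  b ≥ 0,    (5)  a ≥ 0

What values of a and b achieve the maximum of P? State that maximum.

Corner points and P = 10a + 11b:
  (29/12, 19/6) → P = 59
  (137/13, 192/13) → P = 3482/13
  (61/19, 30/19) → P = 940/19

The binding constraints are -10a + 7b = -2 and 9a - 5b = 21.
Solving simultaneously gives a = 137/13, b = 192/13.

a = 137/13, b = 192/13, maximum P = 3482/13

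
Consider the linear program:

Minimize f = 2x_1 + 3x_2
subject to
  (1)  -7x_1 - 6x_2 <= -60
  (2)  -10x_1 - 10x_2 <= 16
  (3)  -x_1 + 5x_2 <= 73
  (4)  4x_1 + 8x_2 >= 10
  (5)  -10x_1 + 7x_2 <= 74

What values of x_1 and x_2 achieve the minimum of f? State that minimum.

x_1 = 105/8, x_2 = -85/16, minimum f = 165/16

Feasible corners and f = 2x_1 + 3x_2:
  (105/8, -85/16) → f = 165/16
  (-24/109, 1118/109) → f = 3306/109
  (141/43, 656/43) → f = 2250/43
The feasible region is unbounded (it extends along (5, 1), (2, -1)), but f strictly increases along every unbounded feasible direction, so there is no improving ray and the minimum is attained at a vertex.

The binding constraints are -7x_1 - 6x_2 = -60 and 4x_1 + 8x_2 = 10.
Solving simultaneously gives x_1 = 105/8, x_2 = -85/16.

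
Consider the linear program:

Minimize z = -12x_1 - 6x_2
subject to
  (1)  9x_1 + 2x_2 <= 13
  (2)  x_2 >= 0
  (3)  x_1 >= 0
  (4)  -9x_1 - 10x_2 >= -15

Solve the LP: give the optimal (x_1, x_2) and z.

Extreme points and z = -12x_1 - 6x_2:
  (13/9, 0) → z = -52/3
  (25/18, 1/4) → z = -109/6
  (0, 0) → z = 0
  (0, 3/2) → z = -9

At the optimal vertex, 9x_1 + 2x_2 = 13 and -9x_1 - 10x_2 = -15.
Solving simultaneously gives x_1 = 25/18, x_2 = 1/4.

x_1 = 25/18, x_2 = 1/4, minimum z = -109/6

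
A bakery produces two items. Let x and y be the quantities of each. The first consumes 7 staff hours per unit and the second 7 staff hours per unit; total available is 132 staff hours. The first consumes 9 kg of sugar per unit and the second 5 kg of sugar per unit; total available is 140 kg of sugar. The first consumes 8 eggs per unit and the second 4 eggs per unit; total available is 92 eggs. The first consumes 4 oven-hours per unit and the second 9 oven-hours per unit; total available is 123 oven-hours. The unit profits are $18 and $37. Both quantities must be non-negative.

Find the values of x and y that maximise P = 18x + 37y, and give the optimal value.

Extreme points and P = 18x + 37y:
  (0, 0) → P = 0
  (0, 41/3) → P = 1517/3
  (23/2, 0) → P = 207
  (6, 11) → P = 515

x = 6, y = 11, maximum P = 515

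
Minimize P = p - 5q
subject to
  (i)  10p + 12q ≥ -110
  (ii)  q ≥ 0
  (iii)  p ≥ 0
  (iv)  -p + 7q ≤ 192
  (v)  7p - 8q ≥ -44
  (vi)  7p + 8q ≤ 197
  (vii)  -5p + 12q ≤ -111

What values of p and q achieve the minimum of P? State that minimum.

p = 813/31, q = 52/31, minimum P = 553/31

Feasible corners and P = p - 5q:
  (197/7, 0) → P = 197/7
  (111/5, 0) → P = 111/5
  (813/31, 52/31) → P = 553/31

At the optimal vertex, 7p + 8q = 197 and -5p + 12q = -111.
Solving simultaneously gives p = 813/31, q = 52/31.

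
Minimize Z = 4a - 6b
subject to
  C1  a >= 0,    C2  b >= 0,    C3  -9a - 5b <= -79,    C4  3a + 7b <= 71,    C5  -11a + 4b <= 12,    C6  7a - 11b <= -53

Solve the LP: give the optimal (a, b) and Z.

Vertices and Z = 4a - 6b:
  (33/8, 67/8) → Z = -135/4
  (302/67, 515/67) → Z = -1882/67
  (5, 8) → Z = -28

The binding constraints are -9a - 5b = -79 and 3a + 7b = 71.
Solving simultaneously gives a = 33/8, b = 67/8.

a = 33/8, b = 67/8, minimum Z = -135/4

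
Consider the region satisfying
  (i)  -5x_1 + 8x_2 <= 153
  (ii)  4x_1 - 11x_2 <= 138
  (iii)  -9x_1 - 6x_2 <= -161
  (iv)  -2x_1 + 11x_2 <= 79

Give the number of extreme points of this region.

3

The feasible vertices (each the meet of two boundaries and inside every other half-plane) are:
  (2599/123, -598/123)
  (217/2, 296/11)
  (1297/111, 1033/111)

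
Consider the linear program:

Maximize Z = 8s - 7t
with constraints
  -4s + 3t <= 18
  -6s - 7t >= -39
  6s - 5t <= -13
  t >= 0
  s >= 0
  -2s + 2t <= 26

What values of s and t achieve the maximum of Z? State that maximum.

s = 0, t = 13/5, maximum Z = -91/5

Feasible corners and Z = 8s - 7t:
  (13/9, 13/3) → Z = -169/9
  (0, 39/7) → Z = -39
  (0, 13/5) → Z = -91/5

At the optimal vertex, 6s - 5t = -13 and s = 0.
Solving simultaneously gives s = 0, t = 13/5.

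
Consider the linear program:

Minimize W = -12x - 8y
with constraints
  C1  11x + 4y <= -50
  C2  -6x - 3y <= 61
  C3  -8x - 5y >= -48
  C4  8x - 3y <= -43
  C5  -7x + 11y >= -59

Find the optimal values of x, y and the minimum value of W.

x = -449/6, y = 388/3, minimum W = -410/3

Feasible corners and W = -12x - 8y:
  (-442/23, 928/23) → W = -2120/23
  (-322/65, 73/65) → W = 656/13
  (-449/6, 388/3) → W = -410/3
  (-52/7, -115/21) → W = 2792/21

The optimum lies where -6x - 3y = 61 and -8x - 5y = -48.
Solving simultaneously gives x = -449/6, y = 388/3.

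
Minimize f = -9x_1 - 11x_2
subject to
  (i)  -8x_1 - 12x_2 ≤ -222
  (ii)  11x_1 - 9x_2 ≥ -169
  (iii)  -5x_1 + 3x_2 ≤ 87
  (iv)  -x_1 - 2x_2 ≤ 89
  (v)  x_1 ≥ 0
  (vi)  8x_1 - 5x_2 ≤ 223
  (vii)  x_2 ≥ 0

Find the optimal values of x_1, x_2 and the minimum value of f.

The optimum lies where 11x_1 - 9x_2 = -169 and 8x_1 - 5x_2 = 223.
Solving simultaneously gives x_1 = 2852/17, x_2 = 3805/17.

x_1 = 2852/17, x_2 = 3805/17, minimum f = -67523/17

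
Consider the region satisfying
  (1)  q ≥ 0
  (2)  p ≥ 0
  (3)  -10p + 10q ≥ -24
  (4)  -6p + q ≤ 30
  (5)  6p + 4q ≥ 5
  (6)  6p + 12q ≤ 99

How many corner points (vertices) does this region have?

5

The feasible vertices (each the meet of two boundaries and inside every other half-plane) are:
  (12/5, 0)
  (5/6, 0)
  (0, 5/4)
  (0, 33/4)
  (71/10, 47/10)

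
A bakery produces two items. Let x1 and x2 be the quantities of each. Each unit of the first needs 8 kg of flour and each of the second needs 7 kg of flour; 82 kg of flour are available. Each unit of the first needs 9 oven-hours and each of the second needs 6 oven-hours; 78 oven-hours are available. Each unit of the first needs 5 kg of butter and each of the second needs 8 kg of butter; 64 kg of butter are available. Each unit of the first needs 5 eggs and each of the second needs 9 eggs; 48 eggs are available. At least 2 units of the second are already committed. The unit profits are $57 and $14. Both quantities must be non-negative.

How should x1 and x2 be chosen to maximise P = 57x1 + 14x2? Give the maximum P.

x1 = 6, x2 = 2, maximum P = 370

Feasible corners and P = 57x1 + 14x2:
  (0, 16/3) → P = 224/3
  (0, 2) → P = 28
  (6, 2) → P = 370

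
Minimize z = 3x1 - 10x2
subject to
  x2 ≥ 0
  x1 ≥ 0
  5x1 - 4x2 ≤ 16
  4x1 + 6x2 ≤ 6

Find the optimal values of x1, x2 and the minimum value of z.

x1 = 0, x2 = 1, minimum z = -10

Feasible corners and z = 3x1 - 10x2:
  (0, 0) → z = 0
  (3/2, 0) → z = 9/2
  (0, 1) → z = -10

The binding constraints are x1 = 0 and 4x1 + 6x2 = 6.
Solving simultaneously gives x1 = 0, x2 = 1.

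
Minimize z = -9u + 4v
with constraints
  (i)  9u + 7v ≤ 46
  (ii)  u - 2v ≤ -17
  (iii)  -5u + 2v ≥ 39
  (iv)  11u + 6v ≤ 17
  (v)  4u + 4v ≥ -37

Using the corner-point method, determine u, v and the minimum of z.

The feasible region is unbounded (it extends along (-1, 1), (-7, 9)), but z strictly increases along every unbounded feasible direction, so there is no improving ray and the minimum is attained at a vertex.

At the optimal vertex, u - 2v = -17 and -5u + 2v = 39.
Solving simultaneously gives u = -11/2, v = 23/4.

u = -11/2, v = 23/4, minimum z = 145/2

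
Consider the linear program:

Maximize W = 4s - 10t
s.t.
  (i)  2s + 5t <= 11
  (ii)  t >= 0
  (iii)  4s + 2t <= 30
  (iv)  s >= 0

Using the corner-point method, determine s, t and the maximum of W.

Corner points and W = 4s - 10t:
  (11/2, 0) → W = 22
  (0, 11/5) → W = -22
  (0, 0) → W = 0

The binding constraints are 2s + 5t = 11 and t = 0.
Solving simultaneously gives s = 11/2, t = 0.

s = 11/2, t = 0, maximum W = 22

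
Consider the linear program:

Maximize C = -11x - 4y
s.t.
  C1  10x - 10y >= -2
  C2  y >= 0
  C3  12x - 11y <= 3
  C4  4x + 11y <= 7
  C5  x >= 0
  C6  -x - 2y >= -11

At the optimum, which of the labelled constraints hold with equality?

C2 and C5

Vertices and C = -11x - 4y:
  (8/25, 13/25) → C = -28/5
  (0, 1/5) → C = -4/5
  (1/4, 0) → C = -11/4
  (0, 0) → C = 0
  (5/8, 9/22) → C = -749/88

The maximum is at (0, 0). Substituting into each constraint, equality holds for C2 and C5; the remaining constraints have slack.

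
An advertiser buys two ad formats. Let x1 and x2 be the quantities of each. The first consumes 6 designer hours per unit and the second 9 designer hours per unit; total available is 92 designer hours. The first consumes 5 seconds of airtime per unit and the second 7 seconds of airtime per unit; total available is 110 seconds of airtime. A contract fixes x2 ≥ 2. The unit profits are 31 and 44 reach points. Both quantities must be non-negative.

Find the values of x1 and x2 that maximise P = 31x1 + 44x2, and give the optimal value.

x1 = 37/3, x2 = 2, maximum P = 1411/3

Feasible corners and P = 31x1 + 44x2:
  (0, 92/9) → P = 4048/9
  (0, 2) → P = 88
  (37/3, 2) → P = 1411/3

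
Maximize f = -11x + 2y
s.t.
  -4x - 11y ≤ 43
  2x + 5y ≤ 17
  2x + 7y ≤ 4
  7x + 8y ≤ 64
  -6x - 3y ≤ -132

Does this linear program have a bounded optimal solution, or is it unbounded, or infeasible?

infeasible

The boundaries -4x - 11y = 43 and 2x + 5y = 17 meet at (201, -77), but that point violates 7x + 8y ≤ 64. Every candidate vertex is excluded by some other constraint, so the feasible region is empty.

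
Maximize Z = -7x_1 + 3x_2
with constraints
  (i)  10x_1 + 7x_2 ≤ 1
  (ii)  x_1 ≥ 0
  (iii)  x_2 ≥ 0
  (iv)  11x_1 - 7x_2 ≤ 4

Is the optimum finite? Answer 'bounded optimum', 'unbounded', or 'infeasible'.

bounded optimum

Extreme points and Z = -7x_1 + 3x_2:
  (0, 1/7) → Z = 3/7
  (1/10, 0) → Z = -7/10
  (0, 0) → Z = 0
The feasible region has finitely many vertices and no improving ray; the maximum is 3/7 at (0, 1/7).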